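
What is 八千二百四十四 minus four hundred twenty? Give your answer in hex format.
Convert 八千二百四十四 (Chinese numeral) → 8×1000 + 2×100 + 4×10 + 4 = 8244 (decimal)
Convert four hundred twenty (English words) → 4×100 + 20 = 420 (decimal)
Compute 8244 - 420 = 7824
Convert 7824 (decimal) → 7824 = 1×4096 + 14×256 + 9×16 → 0x1E90 (hexadecimal)
0x1E90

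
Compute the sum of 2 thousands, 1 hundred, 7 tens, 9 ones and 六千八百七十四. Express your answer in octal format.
Convert 2 thousands, 1 hundred, 7 tens, 9 ones (place-value notation) → 2×1000 + 1×100 + 7×10 + 9 = 2179 (decimal)
Convert 六千八百七十四 (Chinese numeral) → 6×1000 + 8×100 + 7×10 + 4 = 6874 (decimal)
Compute 2179 + 6874 = 9053
Convert 9053 (decimal) → 9053 = 2×4096 + 1×512 + 5×64 + 3×8 + 5 → 0o21535 (octal)
0o21535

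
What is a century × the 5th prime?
Convert a century (colloquial) → 100 (decimal)
Convert the 5th prime (prime index) → 11 (decimal)
Compute 100 × 11 = 1100
1100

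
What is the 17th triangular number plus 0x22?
The 17th triangular number = 17×18/2 = 153
Convert 0x22 (hexadecimal) → 2×16 + 2 = 34 (decimal)
Compute 153 + 34 = 187
187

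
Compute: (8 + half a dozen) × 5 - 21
Convert half a dozen (colloquial) → 6 (decimal)
Expression in decimal: (8 + 6) × 5 - 21
Parentheses first: 8 + 6 = 14
Multiply: 14 × 5 = 70
Subtract: 70 - 21 = 49
49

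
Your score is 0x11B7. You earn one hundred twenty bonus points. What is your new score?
Convert 0x11B7 (hexadecimal) → 1×4096 + 1×256 + 11×16 + 7 = 4535 (decimal)
Convert one hundred twenty (English words) → 1×100 + 20 = 120 (decimal)
Compute 4535 + 120 = 4655
4655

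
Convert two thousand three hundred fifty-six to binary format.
Convert two thousand three hundred fifty-six (English words) → 2×1000 + 3×100 + 56 = 2356 (decimal)
Convert 2356 (decimal) → 2356 = 2048 + 256 + 32 + 16 + 4 → 0b100100110100 (binary)
0b100100110100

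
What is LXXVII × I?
Convert LXXVII (Roman numeral) → 50 + 10 + 10 + 5 + 1 + 1 = 77 (decimal)
Convert I (Roman numeral) → 1 (decimal)
Compute 77 × 1 = 77
77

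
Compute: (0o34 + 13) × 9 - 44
Convert 0o34 (octal) → 3×8 + 4 = 28 (decimal)
Expression in decimal: (28 + 13) × 9 - 44
Parentheses first: 28 + 13 = 41
Multiply: 41 × 9 = 369
Subtract: 369 - 44 = 325
325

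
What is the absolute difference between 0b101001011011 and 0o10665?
Convert 0b101001011011 (binary) → 2048 + 512 + 64 + 16 + 8 + 2 + 1 = 2651 (decimal)
Convert 0o10665 (octal) → 1×4096 + 6×64 + 6×8 + 5 = 4533 (decimal)
Compute |2651 - 4533| = 1882
1882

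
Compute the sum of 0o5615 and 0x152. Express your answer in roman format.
Convert 0o5615 (octal) → 5×512 + 6×64 + 1×8 + 5 = 2957 (decimal)
Convert 0x152 (hexadecimal) → 1×256 + 5×16 + 2 = 338 (decimal)
Compute 2957 + 338 = 3295
Convert 3295 (decimal) → 3295 = 1000 + 1000 + 1000 + 100 + 100 + 90 + 5 → MMMCCXCV (Roman numeral)
MMMCCXCV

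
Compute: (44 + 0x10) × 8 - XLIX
Convert 0x10 (hexadecimal) → 1×16 = 16 (decimal)
Convert XLIX (Roman numeral) → 40 + 9 = 49 (decimal)
Expression in decimal: (44 + 16) × 8 - 49
Parentheses first: 44 + 16 = 60
Multiply: 60 × 8 = 480
Subtract: 480 - 49 = 431
431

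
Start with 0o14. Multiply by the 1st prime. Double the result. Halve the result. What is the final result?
Convert 0o14 (octal) → 1×8 + 4 = 12 (decimal)
Start: 12
Convert the 1st prime (prime index) → 2 (decimal)
12 × 2 = 24
24 × 2 = 48
48 ÷ 2 = 24
24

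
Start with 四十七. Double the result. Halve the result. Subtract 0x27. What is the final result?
Convert 四十七 (Chinese numeral) → 4×10 + 7 = 47 (decimal)
Start: 47
47 × 2 = 94
94 ÷ 2 = 47
Convert 0x27 (hexadecimal) → 2×16 + 7 = 39 (decimal)
47 - 39 = 8
8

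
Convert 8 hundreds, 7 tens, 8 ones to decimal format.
Convert 8 hundreds, 7 tens, 8 ones (place-value notation) → 8×100 + 7×10 + 8 = 878 (decimal)
878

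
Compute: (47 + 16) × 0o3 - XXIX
Convert 0o3 (octal) → 3 (decimal)
Convert XXIX (Roman numeral) → 10 + 10 + 9 = 29 (decimal)
Expression in decimal: (47 + 16) × 3 - 29
Parentheses first: 47 + 16 = 63
Multiply: 63 × 3 = 189
Subtract: 189 - 29 = 160
160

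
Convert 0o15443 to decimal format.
Convert 0o15443 (octal) → 1×4096 + 5×512 + 4×64 + 4×8 + 3 = 6947 (decimal)
6947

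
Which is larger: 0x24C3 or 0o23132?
Convert 0x24C3 (hexadecimal) → 2×4096 + 4×256 + 12×16 + 3 = 9411 (decimal)
Convert 0o23132 (octal) → 2×4096 + 3×512 + 1×64 + 3×8 + 2 = 9818 (decimal)
Compare 9411 vs 9818: larger = 9818
9818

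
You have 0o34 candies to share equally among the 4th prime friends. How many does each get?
Convert 0o34 (octal) → 3×8 + 4 = 28 (decimal)
Convert the 4th prime (prime index) → 7 (decimal)
Compute 28 ÷ 7 = 4
4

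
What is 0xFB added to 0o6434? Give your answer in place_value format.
Convert 0xFB (hexadecimal) → 15×16 + 11 = 251 (decimal)
Convert 0o6434 (octal) → 6×512 + 4×64 + 3×8 + 4 = 3356 (decimal)
Compute 251 + 3356 = 3607
Convert 3607 (decimal) → 3607 = 3×1000 + 6×100 + 7 → 3 thousands, 6 hundreds, 7 ones (place-value notation)
3 thousands, 6 hundreds, 7 ones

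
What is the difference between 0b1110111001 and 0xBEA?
Convert 0b1110111001 (binary) → 512 + 256 + 128 + 32 + 16 + 8 + 1 = 953 (decimal)
Convert 0xBEA (hexadecimal) → 11×256 + 14×16 + 10 = 3050 (decimal)
Difference: |953 - 3050| = 2097
2097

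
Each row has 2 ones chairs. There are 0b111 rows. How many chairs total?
Convert 2 ones (place-value notation) → 2 (decimal)
Convert 0b111 (binary) → 4 + 2 + 1 = 7 (decimal)
Compute 2 × 7 = 14
14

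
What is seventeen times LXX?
Convert seventeen (English words) → 17 (decimal)
Convert LXX (Roman numeral) → 50 + 10 + 10 = 70 (decimal)
Compute 17 × 70 = 1190
1190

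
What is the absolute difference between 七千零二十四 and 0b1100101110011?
Convert 七千零二十四 (Chinese numeral) → 7×1000 + 2×10 + 4 = 7024 (decimal)
Convert 0b1100101110011 (binary) → 4096 + 2048 + 256 + 64 + 32 + 16 + 2 + 1 = 6515 (decimal)
Compute |7024 - 6515| = 509
509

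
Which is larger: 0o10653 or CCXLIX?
Convert 0o10653 (octal) → 1×4096 + 6×64 + 5×8 + 3 = 4523 (decimal)
Convert CCXLIX (Roman numeral) → 100 + 100 + 40 + 9 = 249 (decimal)
Compare 4523 vs 249: larger = 4523
4523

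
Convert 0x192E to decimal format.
Convert 0x192E (hexadecimal) → 1×4096 + 9×256 + 2×16 + 14 = 6446 (decimal)
6446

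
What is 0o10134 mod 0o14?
Convert 0o10134 (octal) → 1×4096 + 1×64 + 3×8 + 4 = 4188 (decimal)
Convert 0o14 (octal) → 1×8 + 4 = 12 (decimal)
Compute 4188 mod 12 = 0
0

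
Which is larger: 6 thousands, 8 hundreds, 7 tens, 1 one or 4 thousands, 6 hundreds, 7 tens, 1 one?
Convert 6 thousands, 8 hundreds, 7 tens, 1 one (place-value notation) → 6×1000 + 8×100 + 7×10 + 1 = 6871 (decimal)
Convert 4 thousands, 6 hundreds, 7 tens, 1 one (place-value notation) → 4×1000 + 6×100 + 7×10 + 1 = 4671 (decimal)
Compare 6871 vs 4671: larger = 6871
6871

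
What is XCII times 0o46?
Convert XCII (Roman numeral) → 90 + 1 + 1 = 92 (decimal)
Convert 0o46 (octal) → 4×8 + 6 = 38 (decimal)
Compute 92 × 38 = 3496
3496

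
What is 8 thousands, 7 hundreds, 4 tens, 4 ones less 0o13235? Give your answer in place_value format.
Convert 8 thousands, 7 hundreds, 4 tens, 4 ones (place-value notation) → 8×1000 + 7×100 + 4×10 + 4 = 8744 (decimal)
Convert 0o13235 (octal) → 1×4096 + 3×512 + 2×64 + 3×8 + 5 = 5789 (decimal)
Compute 8744 - 5789 = 2955
Convert 2955 (decimal) → 2955 = 2×1000 + 9×100 + 5×10 + 5 → 2 thousands, 9 hundreds, 5 tens, 5 ones (place-value notation)
2 thousands, 9 hundreds, 5 tens, 5 ones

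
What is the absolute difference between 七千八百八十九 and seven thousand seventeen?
Convert 七千八百八十九 (Chinese numeral) → 7×1000 + 8×100 + 8×10 + 9 = 7889 (decimal)
Convert seven thousand seventeen (English words) → 7×1000 + 17 = 7017 (decimal)
Compute |7889 - 7017| = 872
872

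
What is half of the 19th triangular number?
The 19th triangular number = 19×20/2 = 190
Compute 190 ÷ 2 = 95
95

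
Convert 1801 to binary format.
Convert 1801 (decimal) → 1801 = 1024 + 512 + 256 + 8 + 1 → 0b11100001001 (binary)
0b11100001001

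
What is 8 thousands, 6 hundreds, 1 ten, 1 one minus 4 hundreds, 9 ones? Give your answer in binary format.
Convert 8 thousands, 6 hundreds, 1 ten, 1 one (place-value notation) → 8×1000 + 6×100 + 1×10 + 1 = 8611 (decimal)
Convert 4 hundreds, 9 ones (place-value notation) → 4×100 + 9 = 409 (decimal)
Compute 8611 - 409 = 8202
Convert 8202 (decimal) → 8202 = 8192 + 8 + 2 → 0b10000000001010 (binary)
0b10000000001010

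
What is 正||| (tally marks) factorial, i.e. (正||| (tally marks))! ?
Convert 正||| (tally marks) → 5 + 3 = 8 (decimal)
Compute 8! = 40320
40320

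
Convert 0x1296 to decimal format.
Convert 0x1296 (hexadecimal) → 1×4096 + 2×256 + 9×16 + 6 = 4758 (decimal)
4758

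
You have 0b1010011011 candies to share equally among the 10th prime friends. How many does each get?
Convert 0b1010011011 (binary) → 512 + 128 + 16 + 8 + 2 + 1 = 667 (decimal)
Convert the 10th prime (prime index) → 29 (decimal)
Compute 667 ÷ 29 = 23
23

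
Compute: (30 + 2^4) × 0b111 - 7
Convert 2^4 (power) → 16 (decimal)
Convert 0b111 (binary) → 4 + 2 + 1 = 7 (decimal)
Expression in decimal: (30 + 16) × 7 - 7
Parentheses first: 30 + 16 = 46
Multiply: 46 × 7 = 322
Subtract: 322 - 7 = 315
315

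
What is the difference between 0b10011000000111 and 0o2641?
Convert 0b10011000000111 (binary) → 8192 + 1024 + 512 + 4 + 2 + 1 = 9735 (decimal)
Convert 0o2641 (octal) → 2×512 + 6×64 + 4×8 + 1 = 1441 (decimal)
Difference: |9735 - 1441| = 8294
8294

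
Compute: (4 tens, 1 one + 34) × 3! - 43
Convert 4 tens, 1 one (place-value notation) → 4×10 + 1 = 41 (decimal)
Convert 3! (factorial) → 6 (decimal)
Expression in decimal: (41 + 34) × 6 - 43
Parentheses first: 41 + 34 = 75
Multiply: 75 × 6 = 450
Subtract: 450 - 43 = 407
407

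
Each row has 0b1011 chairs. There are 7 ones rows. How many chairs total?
Convert 0b1011 (binary) → 8 + 2 + 1 = 11 (decimal)
Convert 7 ones (place-value notation) → 7 (decimal)
Compute 11 × 7 = 77
77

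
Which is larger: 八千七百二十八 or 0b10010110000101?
Convert 八千七百二十八 (Chinese numeral) → 8×1000 + 7×100 + 2×10 + 8 = 8728 (decimal)
Convert 0b10010110000101 (binary) → 8192 + 1024 + 256 + 128 + 4 + 1 = 9605 (decimal)
Compare 8728 vs 9605: larger = 9605
9605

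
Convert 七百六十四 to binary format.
Convert 七百六十四 (Chinese numeral) → 7×100 + 6×10 + 4 = 764 (decimal)
Convert 764 (decimal) → 764 = 512 + 128 + 64 + 32 + 16 + 8 + 4 → 0b1011111100 (binary)
0b1011111100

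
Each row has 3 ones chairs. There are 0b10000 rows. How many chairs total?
Convert 3 ones (place-value notation) → 3 (decimal)
Convert 0b10000 (binary) → 16 (decimal)
Compute 3 × 16 = 48
48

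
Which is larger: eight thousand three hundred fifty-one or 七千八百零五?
Convert eight thousand three hundred fifty-one (English words) → 8×1000 + 3×100 + 51 = 8351 (decimal)
Convert 七千八百零五 (Chinese numeral) → 7×1000 + 8×100 + 5 = 7805 (decimal)
Compare 8351 vs 7805: larger = 8351
8351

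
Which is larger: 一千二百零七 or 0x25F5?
Convert 一千二百零七 (Chinese numeral) → 1×1000 + 2×100 + 7 = 1207 (decimal)
Convert 0x25F5 (hexadecimal) → 2×4096 + 5×256 + 15×16 + 5 = 9717 (decimal)
Compare 1207 vs 9717: larger = 9717
9717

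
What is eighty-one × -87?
Convert eighty-one (English words) → 81 (decimal)
Compute 81 × -87 = -7047
-7047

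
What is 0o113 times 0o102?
Convert 0o113 (octal) → 1×64 + 1×8 + 3 = 75 (decimal)
Convert 0o102 (octal) → 1×64 + 2 = 66 (decimal)
Compute 75 × 66 = 4950
4950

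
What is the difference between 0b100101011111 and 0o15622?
Convert 0b100101011111 (binary) → 2048 + 256 + 64 + 16 + 8 + 4 + 2 + 1 = 2399 (decimal)
Convert 0o15622 (octal) → 1×4096 + 5×512 + 6×64 + 2×8 + 2 = 7058 (decimal)
Difference: |2399 - 7058| = 4659
4659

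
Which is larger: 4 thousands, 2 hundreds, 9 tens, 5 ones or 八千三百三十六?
Convert 4 thousands, 2 hundreds, 9 tens, 5 ones (place-value notation) → 4×1000 + 2×100 + 9×10 + 5 = 4295 (decimal)
Convert 八千三百三十六 (Chinese numeral) → 8×1000 + 3×100 + 3×10 + 6 = 8336 (decimal)
Compare 4295 vs 8336: larger = 8336
8336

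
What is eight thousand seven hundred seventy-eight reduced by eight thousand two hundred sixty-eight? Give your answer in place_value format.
Convert eight thousand seven hundred seventy-eight (English words) → 8×1000 + 7×100 + 78 = 8778 (decimal)
Convert eight thousand two hundred sixty-eight (English words) → 8×1000 + 2×100 + 68 = 8268 (decimal)
Compute 8778 - 8268 = 510
Convert 510 (decimal) → 510 = 5×100 + 1×10 → 5 hundreds, 1 ten (place-value notation)
5 hundreds, 1 ten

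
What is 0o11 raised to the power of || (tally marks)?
Convert 0o11 (octal) → 1×8 + 1 = 9 (decimal)
Convert || (tally marks) → 2 (decimal)
Compute 9 ^ 2 = 81
81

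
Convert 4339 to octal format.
Convert 4339 (decimal) → 4339 = 1×4096 + 3×64 + 6×8 + 3 → 0o10363 (octal)
0o10363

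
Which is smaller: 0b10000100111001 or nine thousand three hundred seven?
Convert 0b10000100111001 (binary) → 8192 + 256 + 32 + 16 + 8 + 1 = 8505 (decimal)
Convert nine thousand three hundred seven (English words) → 9×1000 + 3×100 + 7 = 9307 (decimal)
Compare 8505 vs 9307: smaller = 8505
8505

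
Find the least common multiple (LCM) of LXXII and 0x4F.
Convert LXXII (Roman numeral) → 50 + 10 + 10 + 1 + 1 = 72 (decimal)
Convert 0x4F (hexadecimal) → 4×16 + 15 = 79 (decimal)
Compute lcm(72, 79) = 5688
5688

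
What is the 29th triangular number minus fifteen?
The 29th triangular number = 29×30/2 = 435
Convert fifteen (English words) → 15 (decimal)
Compute 435 - 15 = 420
420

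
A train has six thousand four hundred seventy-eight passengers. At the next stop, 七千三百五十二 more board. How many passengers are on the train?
Convert six thousand four hundred seventy-eight (English words) → 6×1000 + 4×100 + 78 = 6478 (decimal)
Convert 七千三百五十二 (Chinese numeral) → 7×1000 + 3×100 + 5×10 + 2 = 7352 (decimal)
Compute 6478 + 7352 = 13830
13830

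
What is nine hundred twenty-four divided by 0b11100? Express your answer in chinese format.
Convert nine hundred twenty-four (English words) → 9×100 + 24 = 924 (decimal)
Convert 0b11100 (binary) → 16 + 8 + 4 = 28 (decimal)
Compute 924 ÷ 28 = 33
Convert 33 (decimal) → 33 = 3×10 + 3 → 三十三 (Chinese numeral)
三十三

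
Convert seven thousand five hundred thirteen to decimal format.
Convert seven thousand five hundred thirteen (English words) → 7×1000 + 5×100 + 13 = 7513 (decimal)
7513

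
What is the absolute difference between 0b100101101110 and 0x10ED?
Convert 0b100101101110 (binary) → 2048 + 256 + 64 + 32 + 8 + 4 + 2 = 2414 (decimal)
Convert 0x10ED (hexadecimal) → 1×4096 + 14×16 + 13 = 4333 (decimal)
Compute |2414 - 4333| = 1919
1919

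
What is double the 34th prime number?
The 34th prime number = 139
Compute 139 × 2 = 278
278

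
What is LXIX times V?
Convert LXIX (Roman numeral) → 50 + 10 + 9 = 69 (decimal)
Convert V (Roman numeral) → 5 (decimal)
Compute 69 × 5 = 345
345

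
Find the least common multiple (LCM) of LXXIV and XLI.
Convert LXXIV (Roman numeral) → 50 + 10 + 10 + 4 = 74 (decimal)
Convert XLI (Roman numeral) → 40 + 1 = 41 (decimal)
Compute lcm(74, 41) = 3034
3034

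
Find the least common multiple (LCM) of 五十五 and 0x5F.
Convert 五十五 (Chinese numeral) → 5×10 + 5 = 55 (decimal)
Convert 0x5F (hexadecimal) → 5×16 + 15 = 95 (decimal)
Compute lcm(55, 95) = 1045
1045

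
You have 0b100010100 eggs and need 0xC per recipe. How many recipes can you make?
Convert 0b100010100 (binary) → 256 + 16 + 4 = 276 (decimal)
Convert 0xC (hexadecimal) → 12 (decimal)
Compute 276 ÷ 12 = 23
23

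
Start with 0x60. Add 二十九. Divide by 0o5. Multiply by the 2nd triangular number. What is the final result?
Convert 0x60 (hexadecimal) → 6×16 = 96 (decimal)
Start: 96
Convert 二十九 (Chinese numeral) → 2×10 + 9 = 29 (decimal)
96 + 29 = 125
Convert 0o5 (octal) → 5 (decimal)
125 ÷ 5 = 25
Convert the 2nd triangular number (triangular index) → 2×3/2 = 3 (decimal)
25 × 3 = 75
75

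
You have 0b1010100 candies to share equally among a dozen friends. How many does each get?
Convert 0b1010100 (binary) → 64 + 16 + 4 = 84 (decimal)
Convert a dozen (colloquial) → 12 (decimal)
Compute 84 ÷ 12 = 7
7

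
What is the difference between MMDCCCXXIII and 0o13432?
Convert MMDCCCXXIII (Roman numeral) → 1000 + 1000 + 500 + 100 + 100 + 100 + 10 + 10 + 1 + 1 + 1 = 2823 (decimal)
Convert 0o13432 (octal) → 1×4096 + 3×512 + 4×64 + 3×8 + 2 = 5914 (decimal)
Difference: |2823 - 5914| = 3091
3091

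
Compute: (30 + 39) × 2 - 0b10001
Convert 0b10001 (binary) → 16 + 1 = 17 (decimal)
Expression in decimal: (30 + 39) × 2 - 17
Parentheses first: 30 + 39 = 69
Multiply: 69 × 2 = 138
Subtract: 138 - 17 = 121
121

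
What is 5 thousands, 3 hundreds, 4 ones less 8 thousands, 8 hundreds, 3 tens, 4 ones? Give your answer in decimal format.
Convert 5 thousands, 3 hundreds, 4 ones (place-value notation) → 5×1000 + 3×100 + 4 = 5304 (decimal)
Convert 8 thousands, 8 hundreds, 3 tens, 4 ones (place-value notation) → 8×1000 + 8×100 + 3×10 + 4 = 8834 (decimal)
Compute 5304 - 8834 = -3530
-3530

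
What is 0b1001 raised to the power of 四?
Convert 0b1001 (binary) → 8 + 1 = 9 (decimal)
Convert 四 (Chinese numeral) → 4 (decimal)
Compute 9 ^ 4 = 6561
6561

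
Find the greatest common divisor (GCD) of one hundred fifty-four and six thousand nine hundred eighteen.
Convert one hundred fifty-four (English words) → 1×100 + 54 = 154 (decimal)
Convert six thousand nine hundred eighteen (English words) → 6×1000 + 9×100 + 18 = 6918 (decimal)
Compute gcd(154, 6918) = 2
2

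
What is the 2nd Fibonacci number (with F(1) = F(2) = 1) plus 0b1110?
The 2nd Fibonacci number (with F(1) = F(2) = 1) = 1
Convert 0b1110 (binary) → 8 + 4 + 2 = 14 (decimal)
Compute 1 + 14 = 15
15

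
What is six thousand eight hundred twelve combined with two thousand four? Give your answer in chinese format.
Convert six thousand eight hundred twelve (English words) → 6×1000 + 8×100 + 12 = 6812 (decimal)
Convert two thousand four (English words) → 2×1000 + 4 = 2004 (decimal)
Compute 6812 + 2004 = 8816
Convert 8816 (decimal) → 8816 = 8×1000 + 8×100 + 1×10 + 6 → 八千八百一十六 (Chinese numeral)
八千八百一十六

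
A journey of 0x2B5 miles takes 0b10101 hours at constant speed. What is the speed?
Convert 0x2B5 (hexadecimal) → 2×256 + 11×16 + 5 = 693 (decimal)
Convert 0b10101 (binary) → 16 + 4 + 1 = 21 (decimal)
Compute 693 ÷ 21 = 33
33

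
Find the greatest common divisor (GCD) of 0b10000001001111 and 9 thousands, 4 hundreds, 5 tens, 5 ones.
Convert 0b10000001001111 (binary) → 8192 + 64 + 8 + 4 + 2 + 1 = 8271 (decimal)
Convert 9 thousands, 4 hundreds, 5 tens, 5 ones (place-value notation) → 9×1000 + 4×100 + 5×10 + 5 = 9455 (decimal)
Compute gcd(8271, 9455) = 1
1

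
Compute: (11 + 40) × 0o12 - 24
Convert 0o12 (octal) → 1×8 + 2 = 10 (decimal)
Expression in decimal: (11 + 40) × 10 - 24
Parentheses first: 11 + 40 = 51
Multiply: 51 × 10 = 510
Subtract: 510 - 24 = 486
486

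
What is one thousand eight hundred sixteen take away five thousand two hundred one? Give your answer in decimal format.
Convert one thousand eight hundred sixteen (English words) → 1×1000 + 8×100 + 16 = 1816 (decimal)
Convert five thousand two hundred one (English words) → 5×1000 + 2×100 + 1 = 5201 (decimal)
Compute 1816 - 5201 = -3385
-3385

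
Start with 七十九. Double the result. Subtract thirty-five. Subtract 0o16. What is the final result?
Convert 七十九 (Chinese numeral) → 7×10 + 9 = 79 (decimal)
Start: 79
79 × 2 = 158
Convert thirty-five (English words) → 35 (decimal)
158 - 35 = 123
Convert 0o16 (octal) → 1×8 + 6 = 14 (decimal)
123 - 14 = 109
109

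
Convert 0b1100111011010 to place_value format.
Convert 0b1100111011010 (binary) → 4096 + 2048 + 256 + 128 + 64 + 16 + 8 + 2 = 6618 (decimal)
Convert 6618 (decimal) → 6618 = 6×1000 + 6×100 + 1×10 + 8 → 6 thousands, 6 hundreds, 1 ten, 8 ones (place-value notation)
6 thousands, 6 hundreds, 1 ten, 8 ones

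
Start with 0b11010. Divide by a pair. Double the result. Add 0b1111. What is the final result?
Convert 0b11010 (binary) → 16 + 8 + 2 = 26 (decimal)
Start: 26
Convert a pair (colloquial) → 2 (decimal)
26 ÷ 2 = 13
13 × 2 = 26
Convert 0b1111 (binary) → 8 + 4 + 2 + 1 = 15 (decimal)
26 + 15 = 41
41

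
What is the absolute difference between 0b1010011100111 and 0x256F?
Convert 0b1010011100111 (binary) → 4096 + 1024 + 128 + 64 + 32 + 4 + 2 + 1 = 5351 (decimal)
Convert 0x256F (hexadecimal) → 2×4096 + 5×256 + 6×16 + 15 = 9583 (decimal)
Compute |5351 - 9583| = 4232
4232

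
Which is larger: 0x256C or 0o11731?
Convert 0x256C (hexadecimal) → 2×4096 + 5×256 + 6×16 + 12 = 9580 (decimal)
Convert 0o11731 (octal) → 1×4096 + 1×512 + 7×64 + 3×8 + 1 = 5081 (decimal)
Compare 9580 vs 5081: larger = 9580
9580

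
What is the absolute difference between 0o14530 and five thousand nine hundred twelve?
Convert 0o14530 (octal) → 1×4096 + 4×512 + 5×64 + 3×8 = 6488 (decimal)
Convert five thousand nine hundred twelve (English words) → 5×1000 + 9×100 + 12 = 5912 (decimal)
Compute |6488 - 5912| = 576
576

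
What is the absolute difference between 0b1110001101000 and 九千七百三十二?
Convert 0b1110001101000 (binary) → 4096 + 2048 + 1024 + 64 + 32 + 8 = 7272 (decimal)
Convert 九千七百三十二 (Chinese numeral) → 9×1000 + 7×100 + 3×10 + 2 = 9732 (decimal)
Compute |7272 - 9732| = 2460
2460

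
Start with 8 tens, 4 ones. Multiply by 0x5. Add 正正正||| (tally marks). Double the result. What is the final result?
Convert 8 tens, 4 ones (place-value notation) → 8×10 + 4 = 84 (decimal)
Start: 84
Convert 0x5 (hexadecimal) → 5 (decimal)
84 × 5 = 420
Convert 正正正||| (tally marks) → 5 + 5 + 5 + 3 = 18 (decimal)
420 + 18 = 438
438 × 2 = 876
876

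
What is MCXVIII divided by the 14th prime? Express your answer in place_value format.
Convert MCXVIII (Roman numeral) → 1000 + 100 + 10 + 5 + 1 + 1 + 1 = 1118 (decimal)
Convert the 14th prime (prime index) → 43 (decimal)
Compute 1118 ÷ 43 = 26
Convert 26 (decimal) → 26 = 2×10 + 6 → 2 tens, 6 ones (place-value notation)
2 tens, 6 ones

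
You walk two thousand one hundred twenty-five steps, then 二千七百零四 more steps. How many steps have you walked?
Convert two thousand one hundred twenty-five (English words) → 2×1000 + 1×100 + 25 = 2125 (decimal)
Convert 二千七百零四 (Chinese numeral) → 2×1000 + 7×100 + 4 = 2704 (decimal)
Compute 2125 + 2704 = 4829
4829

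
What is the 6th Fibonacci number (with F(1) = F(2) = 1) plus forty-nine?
The 6th Fibonacci number (with F(1) = F(2) = 1): 1, 1, 2, 3, 5, 8 → 8
Convert forty-nine (English words) → 49 (decimal)
Compute 8 + 49 = 57
57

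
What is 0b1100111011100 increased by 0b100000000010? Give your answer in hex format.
Convert 0b1100111011100 (binary) → 4096 + 2048 + 256 + 128 + 64 + 16 + 8 + 4 = 6620 (decimal)
Convert 0b100000000010 (binary) → 2048 + 2 = 2050 (decimal)
Compute 6620 + 2050 = 8670
Convert 8670 (decimal) → 8670 = 2×4096 + 1×256 + 13×16 + 14 → 0x21DE (hexadecimal)
0x21DE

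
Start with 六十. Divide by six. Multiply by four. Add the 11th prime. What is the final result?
Convert 六十 (Chinese numeral) → 6×10 = 60 (decimal)
Start: 60
Convert six (English words) → 6 (decimal)
60 ÷ 6 = 10
Convert four (English words) → 4 (decimal)
10 × 4 = 40
Convert the 11th prime (prime index) → 31 (decimal)
40 + 31 = 71
71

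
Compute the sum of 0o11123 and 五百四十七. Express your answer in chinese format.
Convert 0o11123 (octal) → 1×4096 + 1×512 + 1×64 + 2×8 + 3 = 4691 (decimal)
Convert 五百四十七 (Chinese numeral) → 5×100 + 4×10 + 7 = 547 (decimal)
Compute 4691 + 547 = 5238
Convert 5238 (decimal) → 5238 = 5×1000 + 2×100 + 3×10 + 8 → 五千二百三十八 (Chinese numeral)
五千二百三十八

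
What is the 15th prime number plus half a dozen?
The 15th prime number = 47
Convert half a dozen (colloquial) → 6 (decimal)
Compute 47 + 6 = 53
53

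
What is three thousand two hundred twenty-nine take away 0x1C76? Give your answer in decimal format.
Convert three thousand two hundred twenty-nine (English words) → 3×1000 + 2×100 + 29 = 3229 (decimal)
Convert 0x1C76 (hexadecimal) → 1×4096 + 12×256 + 7×16 + 6 = 7286 (decimal)
Compute 3229 - 7286 = -4057
-4057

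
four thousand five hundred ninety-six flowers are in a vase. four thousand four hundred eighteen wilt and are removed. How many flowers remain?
Convert four thousand five hundred ninety-six (English words) → 4×1000 + 5×100 + 96 = 4596 (decimal)
Convert four thousand four hundred eighteen (English words) → 4×1000 + 4×100 + 18 = 4418 (decimal)
Compute 4596 - 4418 = 178
178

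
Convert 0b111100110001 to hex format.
Convert 0b111100110001 (binary) → 2048 + 1024 + 512 + 256 + 32 + 16 + 1 = 3889 (decimal)
Convert 3889 (decimal) → 3889 = 15×256 + 3×16 + 1 → 0xF31 (hexadecimal)
0xF31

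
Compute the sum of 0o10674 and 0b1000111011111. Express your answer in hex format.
Convert 0o10674 (octal) → 1×4096 + 6×64 + 7×8 + 4 = 4540 (decimal)
Convert 0b1000111011111 (binary) → 4096 + 256 + 128 + 64 + 16 + 8 + 4 + 2 + 1 = 4575 (decimal)
Compute 4540 + 4575 = 9115
Convert 9115 (decimal) → 9115 = 2×4096 + 3×256 + 9×16 + 11 → 0x239B (hexadecimal)
0x239B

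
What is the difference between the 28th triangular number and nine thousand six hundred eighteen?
Convert the 28th triangular number (triangular index) → 28×29/2 = 406 (decimal)
Convert nine thousand six hundred eighteen (English words) → 9×1000 + 6×100 + 18 = 9618 (decimal)
Difference: |406 - 9618| = 9212
9212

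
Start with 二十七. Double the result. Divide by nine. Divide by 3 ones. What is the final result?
Convert 二十七 (Chinese numeral) → 2×10 + 7 = 27 (decimal)
Start: 27
27 × 2 = 54
Convert nine (English words) → 9 (decimal)
54 ÷ 9 = 6
Convert 3 ones (place-value notation) → 3 (decimal)
6 ÷ 3 = 2
2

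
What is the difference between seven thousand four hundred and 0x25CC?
Convert seven thousand four hundred (English words) → 7×1000 + 4×100 = 7400 (decimal)
Convert 0x25CC (hexadecimal) → 2×4096 + 5×256 + 12×16 + 12 = 9676 (decimal)
Difference: |7400 - 9676| = 2276
2276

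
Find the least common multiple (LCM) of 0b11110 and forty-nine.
Convert 0b11110 (binary) → 16 + 8 + 4 + 2 = 30 (decimal)
Convert forty-nine (English words) → 49 (decimal)
Compute lcm(30, 49) = 1470
1470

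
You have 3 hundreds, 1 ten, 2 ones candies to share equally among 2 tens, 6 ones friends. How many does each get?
Convert 3 hundreds, 1 ten, 2 ones (place-value notation) → 3×100 + 1×10 + 2 = 312 (decimal)
Convert 2 tens, 6 ones (place-value notation) → 2×10 + 6 = 26 (decimal)
Compute 312 ÷ 26 = 12
12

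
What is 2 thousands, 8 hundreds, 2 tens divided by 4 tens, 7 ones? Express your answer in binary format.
Convert 2 thousands, 8 hundreds, 2 tens (place-value notation) → 2×1000 + 8×100 + 2×10 = 2820 (decimal)
Convert 4 tens, 7 ones (place-value notation) → 4×10 + 7 = 47 (decimal)
Compute 2820 ÷ 47 = 60
Convert 60 (decimal) → 60 = 32 + 16 + 8 + 4 → 0b111100 (binary)
0b111100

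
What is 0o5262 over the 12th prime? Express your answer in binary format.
Convert 0o5262 (octal) → 5×512 + 2×64 + 6×8 + 2 = 2738 (decimal)
Convert the 12th prime (prime index) → 37 (decimal)
Compute 2738 ÷ 37 = 74
Convert 74 (decimal) → 74 = 64 + 8 + 2 → 0b1001010 (binary)
0b1001010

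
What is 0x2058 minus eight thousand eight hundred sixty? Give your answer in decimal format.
Convert 0x2058 (hexadecimal) → 2×4096 + 5×16 + 8 = 8280 (decimal)
Convert eight thousand eight hundred sixty (English words) → 8×1000 + 8×100 + 60 = 8860 (decimal)
Compute 8280 - 8860 = -580
-580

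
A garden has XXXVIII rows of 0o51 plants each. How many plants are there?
Convert 0o51 (octal) → 5×8 + 1 = 41 (decimal)
Convert XXXVIII (Roman numeral) → 10 + 10 + 10 + 5 + 1 + 1 + 1 = 38 (decimal)
Compute 41 × 38 = 1558
1558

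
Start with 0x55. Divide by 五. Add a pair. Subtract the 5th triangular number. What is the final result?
Convert 0x55 (hexadecimal) → 5×16 + 5 = 85 (decimal)
Start: 85
Convert 五 (Chinese numeral) → 5 (decimal)
85 ÷ 5 = 17
Convert a pair (colloquial) → 2 (decimal)
17 + 2 = 19
Convert the 5th triangular number (triangular index) → 5×6/2 = 15 (decimal)
19 - 15 = 4
4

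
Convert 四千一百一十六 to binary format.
Convert 四千一百一十六 (Chinese numeral) → 4×1000 + 1×100 + 1×10 + 6 = 4116 (decimal)
Convert 4116 (decimal) → 4116 = 4096 + 16 + 4 → 0b1000000010100 (binary)
0b1000000010100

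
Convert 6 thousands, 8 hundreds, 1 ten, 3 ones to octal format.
Convert 6 thousands, 8 hundreds, 1 ten, 3 ones (place-value notation) → 6×1000 + 8×100 + 1×10 + 3 = 6813 (decimal)
Convert 6813 (decimal) → 6813 = 1×4096 + 5×512 + 2×64 + 3×8 + 5 → 0o15235 (octal)
0o15235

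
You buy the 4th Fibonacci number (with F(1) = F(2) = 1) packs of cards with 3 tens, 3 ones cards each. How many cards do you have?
Convert 3 tens, 3 ones (place-value notation) → 3×10 + 3 = 33 (decimal)
Convert the 4th Fibonacci number (with F(1) = F(2) = 1) (Fibonacci index) → 1, 1, 2, 3 → 3 (decimal)
Compute 33 × 3 = 99
99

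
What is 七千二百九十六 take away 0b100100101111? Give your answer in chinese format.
Convert 七千二百九十六 (Chinese numeral) → 7×1000 + 2×100 + 9×10 + 6 = 7296 (decimal)
Convert 0b100100101111 (binary) → 2048 + 256 + 32 + 8 + 4 + 2 + 1 = 2351 (decimal)
Compute 7296 - 2351 = 4945
Convert 4945 (decimal) → 4945 = 4×1000 + 9×100 + 4×10 + 5 → 四千九百四十五 (Chinese numeral)
四千九百四十五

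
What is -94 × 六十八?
Convert 六十八 (Chinese numeral) → 6×10 + 8 = 68 (decimal)
Compute -94 × 68 = -6392
-6392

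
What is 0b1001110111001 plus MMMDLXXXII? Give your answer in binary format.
Convert 0b1001110111001 (binary) → 4096 + 512 + 256 + 128 + 32 + 16 + 8 + 1 = 5049 (decimal)
Convert MMMDLXXXII (Roman numeral) → 1000 + 1000 + 1000 + 500 + 50 + 10 + 10 + 10 + 1 + 1 = 3582 (decimal)
Compute 5049 + 3582 = 8631
Convert 8631 (decimal) → 8631 = 8192 + 256 + 128 + 32 + 16 + 4 + 2 + 1 → 0b10000110110111 (binary)
0b10000110110111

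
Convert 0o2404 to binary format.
Convert 0o2404 (octal) → 2×512 + 4×64 + 4 = 1284 (decimal)
Convert 1284 (decimal) → 1284 = 1024 + 256 + 4 → 0b10100000100 (binary)
0b10100000100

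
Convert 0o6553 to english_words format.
Convert 0o6553 (octal) → 6×512 + 5×64 + 5×8 + 3 = 3435 (decimal)
Convert 3435 (decimal) → 3435 = 3×1000 + 4×100 + 35 → three thousand four hundred thirty-five (English words)
three thousand four hundred thirty-five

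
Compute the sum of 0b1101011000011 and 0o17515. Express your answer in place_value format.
Convert 0b1101011000011 (binary) → 4096 + 2048 + 512 + 128 + 64 + 2 + 1 = 6851 (decimal)
Convert 0o17515 (octal) → 1×4096 + 7×512 + 5×64 + 1×8 + 5 = 8013 (decimal)
Compute 6851 + 8013 = 14864
Convert 14864 (decimal) → 14864 = 14×1000 + 8×100 + 6×10 + 4 → 14 thousands, 8 hundreds, 6 tens, 4 ones (place-value notation)
14 thousands, 8 hundreds, 6 tens, 4 ones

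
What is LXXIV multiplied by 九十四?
Convert LXXIV (Roman numeral) → 50 + 10 + 10 + 4 = 74 (decimal)
Convert 九十四 (Chinese numeral) → 9×10 + 4 = 94 (decimal)
Compute 74 × 94 = 6956
6956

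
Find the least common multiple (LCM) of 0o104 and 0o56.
Convert 0o104 (octal) → 1×64 + 4 = 68 (decimal)
Convert 0o56 (octal) → 5×8 + 6 = 46 (decimal)
Compute lcm(68, 46) = 1564
1564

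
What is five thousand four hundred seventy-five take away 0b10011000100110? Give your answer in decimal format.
Convert five thousand four hundred seventy-five (English words) → 5×1000 + 4×100 + 75 = 5475 (decimal)
Convert 0b10011000100110 (binary) → 8192 + 1024 + 512 + 32 + 4 + 2 = 9766 (decimal)
Compute 5475 - 9766 = -4291
-4291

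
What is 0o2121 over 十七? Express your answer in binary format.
Convert 0o2121 (octal) → 2×512 + 1×64 + 2×8 + 1 = 1105 (decimal)
Convert 十七 (Chinese numeral) → 1×10 + 7 = 17 (decimal)
Compute 1105 ÷ 17 = 65
Convert 65 (decimal) → 65 = 64 + 1 → 0b1000001 (binary)
0b1000001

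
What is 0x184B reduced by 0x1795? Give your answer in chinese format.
Convert 0x184B (hexadecimal) → 1×4096 + 8×256 + 4×16 + 11 = 6219 (decimal)
Convert 0x1795 (hexadecimal) → 1×4096 + 7×256 + 9×16 + 5 = 6037 (decimal)
Compute 6219 - 6037 = 182
Convert 182 (decimal) → 182 = 1×100 + 8×10 + 2 → 一百八十二 (Chinese numeral)
一百八十二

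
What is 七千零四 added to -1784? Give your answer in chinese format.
Convert 七千零四 (Chinese numeral) → 7×1000 + 4 = 7004 (decimal)
Compute 7004 + -1784 = 5220
Convert 5220 (decimal) → 5220 = 5×1000 + 2×100 + 2×10 → 五千二百二十 (Chinese numeral)
五千二百二十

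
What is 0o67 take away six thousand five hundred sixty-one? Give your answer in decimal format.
Convert 0o67 (octal) → 6×8 + 7 = 55 (decimal)
Convert six thousand five hundred sixty-one (English words) → 6×1000 + 5×100 + 61 = 6561 (decimal)
Compute 55 - 6561 = -6506
-6506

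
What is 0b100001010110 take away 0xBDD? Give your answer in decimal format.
Convert 0b100001010110 (binary) → 2048 + 64 + 16 + 4 + 2 = 2134 (decimal)
Convert 0xBDD (hexadecimal) → 11×256 + 13×16 + 13 = 3037 (decimal)
Compute 2134 - 3037 = -903
-903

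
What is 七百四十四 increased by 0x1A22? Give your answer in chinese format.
Convert 七百四十四 (Chinese numeral) → 7×100 + 4×10 + 4 = 744 (decimal)
Convert 0x1A22 (hexadecimal) → 1×4096 + 10×256 + 2×16 + 2 = 6690 (decimal)
Compute 744 + 6690 = 7434
Convert 7434 (decimal) → 7434 = 7×1000 + 4×100 + 3×10 + 4 → 七千四百三十四 (Chinese numeral)
七千四百三十四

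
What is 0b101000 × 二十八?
Convert 0b101000 (binary) → 32 + 8 = 40 (decimal)
Convert 二十八 (Chinese numeral) → 2×10 + 8 = 28 (decimal)
Compute 40 × 28 = 1120
1120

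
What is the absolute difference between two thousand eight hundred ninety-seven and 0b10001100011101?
Convert two thousand eight hundred ninety-seven (English words) → 2×1000 + 8×100 + 97 = 2897 (decimal)
Convert 0b10001100011101 (binary) → 8192 + 512 + 256 + 16 + 8 + 4 + 1 = 8989 (decimal)
Compute |2897 - 8989| = 6092
6092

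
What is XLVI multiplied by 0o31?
Convert XLVI (Roman numeral) → 40 + 5 + 1 = 46 (decimal)
Convert 0o31 (octal) → 3×8 + 1 = 25 (decimal)
Compute 46 × 25 = 1150
1150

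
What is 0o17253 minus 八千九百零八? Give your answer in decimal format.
Convert 0o17253 (octal) → 1×4096 + 7×512 + 2×64 + 5×8 + 3 = 7851 (decimal)
Convert 八千九百零八 (Chinese numeral) → 8×1000 + 9×100 + 8 = 8908 (decimal)
Compute 7851 - 8908 = -1057
-1057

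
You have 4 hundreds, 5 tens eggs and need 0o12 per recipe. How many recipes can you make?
Convert 4 hundreds, 5 tens (place-value notation) → 4×100 + 5×10 = 450 (decimal)
Convert 0o12 (octal) → 1×8 + 2 = 10 (decimal)
Compute 450 ÷ 10 = 45
45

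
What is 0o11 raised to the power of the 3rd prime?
Convert 0o11 (octal) → 1×8 + 1 = 9 (decimal)
Convert the 3rd prime (prime index) → 5 (decimal)
Compute 9 ^ 5 = 59049
59049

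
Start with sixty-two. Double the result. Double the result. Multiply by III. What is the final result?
Convert sixty-two (English words) → 62 (decimal)
Start: 62
62 × 2 = 124
124 × 2 = 248
Convert III (Roman numeral) → 1 + 1 + 1 = 3 (decimal)
248 × 3 = 744
744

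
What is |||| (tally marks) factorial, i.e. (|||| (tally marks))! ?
Convert |||| (tally marks) → 4 (decimal)
Compute 4! = 24
24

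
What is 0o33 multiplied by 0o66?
Convert 0o33 (octal) → 3×8 + 3 = 27 (decimal)
Convert 0o66 (octal) → 6×8 + 6 = 54 (decimal)
Compute 27 × 54 = 1458
1458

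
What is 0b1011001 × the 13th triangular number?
Convert 0b1011001 (binary) → 64 + 16 + 8 + 1 = 89 (decimal)
Convert the 13th triangular number (triangular index) → 13×14/2 = 91 (decimal)
Compute 89 × 91 = 8099
8099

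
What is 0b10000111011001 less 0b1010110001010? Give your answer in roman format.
Convert 0b10000111011001 (binary) → 8192 + 256 + 128 + 64 + 16 + 8 + 1 = 8665 (decimal)
Convert 0b1010110001010 (binary) → 4096 + 1024 + 256 + 128 + 8 + 2 = 5514 (decimal)
Compute 8665 - 5514 = 3151
Convert 3151 (decimal) → 3151 = 1000 + 1000 + 1000 + 100 + 50 + 1 → MMMCLI (Roman numeral)
MMMCLI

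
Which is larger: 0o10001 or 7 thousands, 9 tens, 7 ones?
Convert 0o10001 (octal) → 1×4096 + 1 = 4097 (decimal)
Convert 7 thousands, 9 tens, 7 ones (place-value notation) → 7×1000 + 9×10 + 7 = 7097 (decimal)
Compare 4097 vs 7097: larger = 7097
7097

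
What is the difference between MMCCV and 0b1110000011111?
Convert MMCCV (Roman numeral) → 1000 + 1000 + 100 + 100 + 5 = 2205 (decimal)
Convert 0b1110000011111 (binary) → 4096 + 2048 + 1024 + 16 + 8 + 4 + 2 + 1 = 7199 (decimal)
Difference: |2205 - 7199| = 4994
4994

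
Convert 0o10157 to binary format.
Convert 0o10157 (octal) → 1×4096 + 1×64 + 5×8 + 7 = 4207 (decimal)
Convert 4207 (decimal) → 4207 = 4096 + 64 + 32 + 8 + 4 + 2 + 1 → 0b1000001101111 (binary)
0b1000001101111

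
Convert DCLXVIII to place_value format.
Convert DCLXVIII (Roman numeral) → 500 + 100 + 50 + 10 + 5 + 1 + 1 + 1 = 668 (decimal)
Convert 668 (decimal) → 668 = 6×100 + 6×10 + 8 → 6 hundreds, 6 tens, 8 ones (place-value notation)
6 hundreds, 6 tens, 8 ones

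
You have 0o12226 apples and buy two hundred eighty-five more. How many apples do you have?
Convert 0o12226 (octal) → 1×4096 + 2×512 + 2×64 + 2×8 + 6 = 5270 (decimal)
Convert two hundred eighty-five (English words) → 2×100 + 85 = 285 (decimal)
Compute 5270 + 285 = 5555
5555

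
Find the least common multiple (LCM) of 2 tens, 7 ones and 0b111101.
Convert 2 tens, 7 ones (place-value notation) → 2×10 + 7 = 27 (decimal)
Convert 0b111101 (binary) → 32 + 16 + 8 + 4 + 1 = 61 (decimal)
Compute lcm(27, 61) = 1647
1647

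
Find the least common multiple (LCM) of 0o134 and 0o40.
Convert 0o134 (octal) → 1×64 + 3×8 + 4 = 92 (decimal)
Convert 0o40 (octal) → 4×8 = 32 (decimal)
Compute lcm(92, 32) = 736
736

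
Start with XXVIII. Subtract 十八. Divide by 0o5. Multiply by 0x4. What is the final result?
Convert XXVIII (Roman numeral) → 10 + 10 + 5 + 1 + 1 + 1 = 28 (decimal)
Start: 28
Convert 十八 (Chinese numeral) → 1×10 + 8 = 18 (decimal)
28 - 18 = 10
Convert 0o5 (octal) → 5 (decimal)
10 ÷ 5 = 2
Convert 0x4 (hexadecimal) → 4 (decimal)
2 × 4 = 8
8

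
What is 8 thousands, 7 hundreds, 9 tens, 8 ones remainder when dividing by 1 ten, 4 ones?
Convert 8 thousands, 7 hundreds, 9 tens, 8 ones (place-value notation) → 8×1000 + 7×100 + 9×10 + 8 = 8798 (decimal)
Convert 1 ten, 4 ones (place-value notation) → 1×10 + 4 = 14 (decimal)
Compute 8798 mod 14 = 6
6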